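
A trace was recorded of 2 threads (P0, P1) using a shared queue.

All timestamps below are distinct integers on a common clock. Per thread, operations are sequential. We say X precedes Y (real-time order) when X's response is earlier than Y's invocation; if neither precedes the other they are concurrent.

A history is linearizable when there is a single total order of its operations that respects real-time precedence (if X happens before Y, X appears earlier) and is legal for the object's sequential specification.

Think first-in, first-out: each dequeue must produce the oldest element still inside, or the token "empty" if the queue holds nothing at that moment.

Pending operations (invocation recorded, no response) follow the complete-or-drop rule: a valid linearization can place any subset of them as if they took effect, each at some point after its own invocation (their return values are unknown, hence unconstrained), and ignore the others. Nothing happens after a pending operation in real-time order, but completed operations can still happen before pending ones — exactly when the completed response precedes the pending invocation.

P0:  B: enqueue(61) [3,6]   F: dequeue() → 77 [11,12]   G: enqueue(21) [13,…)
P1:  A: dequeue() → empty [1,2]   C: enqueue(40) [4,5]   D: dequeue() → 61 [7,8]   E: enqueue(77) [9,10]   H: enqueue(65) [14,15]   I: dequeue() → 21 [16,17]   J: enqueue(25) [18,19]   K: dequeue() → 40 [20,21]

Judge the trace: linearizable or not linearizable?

not linearizable

cut after 11 events: linearizable; cut after 12 events (F responds, time 12): not linearizable
every one of the 2 real-time-consistent orders over 6 completed queue ops fails the sequential spec
for example A, B, C, D, E, F fails at step 6: F dequeue() → 77 is not legal there
for example A, C, B, D, E, F fails at step 4: D dequeue() → 61 is not legal there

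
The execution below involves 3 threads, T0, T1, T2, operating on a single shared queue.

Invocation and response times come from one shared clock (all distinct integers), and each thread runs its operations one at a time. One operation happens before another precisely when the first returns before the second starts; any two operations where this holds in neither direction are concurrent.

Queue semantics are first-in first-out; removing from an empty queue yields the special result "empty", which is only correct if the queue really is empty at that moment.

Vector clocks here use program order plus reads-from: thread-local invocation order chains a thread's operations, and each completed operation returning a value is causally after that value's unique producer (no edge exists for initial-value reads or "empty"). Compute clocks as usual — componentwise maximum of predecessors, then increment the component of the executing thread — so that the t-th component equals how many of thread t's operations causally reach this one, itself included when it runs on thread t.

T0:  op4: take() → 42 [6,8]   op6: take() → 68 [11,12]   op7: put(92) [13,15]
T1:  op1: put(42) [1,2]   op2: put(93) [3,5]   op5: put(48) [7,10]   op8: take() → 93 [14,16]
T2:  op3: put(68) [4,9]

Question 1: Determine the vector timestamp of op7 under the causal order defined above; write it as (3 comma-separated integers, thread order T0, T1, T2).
Answer: (3, 1, 1)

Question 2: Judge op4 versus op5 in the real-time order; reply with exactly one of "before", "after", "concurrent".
Answer: concurrent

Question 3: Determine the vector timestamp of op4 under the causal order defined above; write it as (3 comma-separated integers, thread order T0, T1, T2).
Answer: (1, 1, 0)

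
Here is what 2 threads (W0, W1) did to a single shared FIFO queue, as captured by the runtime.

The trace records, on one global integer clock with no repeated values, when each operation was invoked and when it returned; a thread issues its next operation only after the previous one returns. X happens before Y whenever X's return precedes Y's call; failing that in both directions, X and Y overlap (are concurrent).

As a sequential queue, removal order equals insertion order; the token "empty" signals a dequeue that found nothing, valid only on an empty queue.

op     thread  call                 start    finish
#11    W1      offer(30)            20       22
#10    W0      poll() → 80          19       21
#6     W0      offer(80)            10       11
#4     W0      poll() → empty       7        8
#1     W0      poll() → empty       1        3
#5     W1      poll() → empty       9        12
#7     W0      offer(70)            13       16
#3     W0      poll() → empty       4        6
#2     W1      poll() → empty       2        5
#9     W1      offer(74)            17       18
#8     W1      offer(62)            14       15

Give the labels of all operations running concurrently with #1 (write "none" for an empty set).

overlap test against #1 [1,3]: concurrent iff the interval meets 1..3
#2 [2,5]: concurrent
#3 [4,6]: after
#4 [7,8]: after
#5 [9,12]: after
#6 [10,11]: after
#7 [13,16]: after
#8 [14,15]: after
#9 [17,18]: after
#10 [19,21]: after
#11 [20,22]: after

#2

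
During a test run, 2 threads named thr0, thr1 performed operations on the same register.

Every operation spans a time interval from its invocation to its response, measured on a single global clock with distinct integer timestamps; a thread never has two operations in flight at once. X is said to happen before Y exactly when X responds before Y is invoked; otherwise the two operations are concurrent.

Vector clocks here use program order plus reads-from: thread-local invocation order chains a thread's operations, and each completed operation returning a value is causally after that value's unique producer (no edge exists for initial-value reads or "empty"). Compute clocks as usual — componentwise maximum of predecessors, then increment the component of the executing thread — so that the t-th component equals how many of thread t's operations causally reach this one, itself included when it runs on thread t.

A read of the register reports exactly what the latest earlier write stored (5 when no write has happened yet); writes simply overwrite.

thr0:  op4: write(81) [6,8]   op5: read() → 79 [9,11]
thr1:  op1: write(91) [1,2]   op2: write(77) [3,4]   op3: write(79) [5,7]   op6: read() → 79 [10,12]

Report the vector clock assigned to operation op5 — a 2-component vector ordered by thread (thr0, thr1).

VC(op1, invoked at 1): no causal predecessors; +1 on thr1 → (0, 1)
VC(op4, invoked at 6): no causal predecessors; +1 on thr0 → (1, 0)
merge at op2 (invoked 3): VC(op1)=(0, 1), own-thread bump on thr1 → (0, 2)
merge at op3 (invoked 5): VC(op2)=(0, 2), own-thread bump on thr1 → (0, 3)
merge at op6 (invoked 10): VC(op3)=(0, 3), own-thread bump on thr1 → (0, 4)
merge at op5 (invoked 9): VC(op3)=(0, 3), VC(op4)=(1, 0), own-thread bump on thr0 → (2, 3)
target: VC(op5) = (2, 3)

(2, 3)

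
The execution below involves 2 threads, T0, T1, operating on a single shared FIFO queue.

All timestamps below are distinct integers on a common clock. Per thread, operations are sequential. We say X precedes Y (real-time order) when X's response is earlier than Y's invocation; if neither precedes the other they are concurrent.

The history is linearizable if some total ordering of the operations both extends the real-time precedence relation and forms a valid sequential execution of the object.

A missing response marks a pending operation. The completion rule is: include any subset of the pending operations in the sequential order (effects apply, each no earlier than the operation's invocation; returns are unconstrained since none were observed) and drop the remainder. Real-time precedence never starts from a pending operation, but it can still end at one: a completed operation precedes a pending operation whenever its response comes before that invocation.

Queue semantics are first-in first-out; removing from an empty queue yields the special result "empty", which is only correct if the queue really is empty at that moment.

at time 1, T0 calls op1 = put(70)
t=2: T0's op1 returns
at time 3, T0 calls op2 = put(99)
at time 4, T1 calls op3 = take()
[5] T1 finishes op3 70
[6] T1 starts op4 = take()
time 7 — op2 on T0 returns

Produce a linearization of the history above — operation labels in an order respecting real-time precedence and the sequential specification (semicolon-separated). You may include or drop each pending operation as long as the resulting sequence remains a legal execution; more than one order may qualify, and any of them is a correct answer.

op1; op2; op3

after step 1 (op1 put(70)): queue <70>
after step 2 (op2 put(99)): queue <70,99>
after step 3 (op3 take() → 70): queue <99>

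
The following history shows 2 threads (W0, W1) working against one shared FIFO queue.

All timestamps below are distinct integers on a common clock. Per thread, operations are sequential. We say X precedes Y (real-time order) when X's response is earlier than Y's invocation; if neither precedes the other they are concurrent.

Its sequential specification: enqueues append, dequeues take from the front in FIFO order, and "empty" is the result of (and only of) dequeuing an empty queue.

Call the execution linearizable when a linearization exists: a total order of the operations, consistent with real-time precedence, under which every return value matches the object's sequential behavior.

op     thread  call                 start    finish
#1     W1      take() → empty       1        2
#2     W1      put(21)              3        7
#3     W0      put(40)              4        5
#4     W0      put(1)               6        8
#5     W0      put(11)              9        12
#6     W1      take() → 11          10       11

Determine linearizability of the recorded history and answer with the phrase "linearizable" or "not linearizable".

prefix check: 1..10 passes, 1..11 fails once #6's time-11 response joins
checked exhaustively: 3 real-time-consistent orders of 5 completed operations, zero legal FIFO queue replays
including or dropping the 1 pending operation (#5) in any combination fails
sample order #1, #2, #3, #4, #6 (pending dropped) stalls at step 5 — #6 take() → 11 has no legal effect
sample order #1, #3, #2, #4, #6 (pending dropped) stalls at step 5 — #6 take() → 11 has no legal effect

not linearizable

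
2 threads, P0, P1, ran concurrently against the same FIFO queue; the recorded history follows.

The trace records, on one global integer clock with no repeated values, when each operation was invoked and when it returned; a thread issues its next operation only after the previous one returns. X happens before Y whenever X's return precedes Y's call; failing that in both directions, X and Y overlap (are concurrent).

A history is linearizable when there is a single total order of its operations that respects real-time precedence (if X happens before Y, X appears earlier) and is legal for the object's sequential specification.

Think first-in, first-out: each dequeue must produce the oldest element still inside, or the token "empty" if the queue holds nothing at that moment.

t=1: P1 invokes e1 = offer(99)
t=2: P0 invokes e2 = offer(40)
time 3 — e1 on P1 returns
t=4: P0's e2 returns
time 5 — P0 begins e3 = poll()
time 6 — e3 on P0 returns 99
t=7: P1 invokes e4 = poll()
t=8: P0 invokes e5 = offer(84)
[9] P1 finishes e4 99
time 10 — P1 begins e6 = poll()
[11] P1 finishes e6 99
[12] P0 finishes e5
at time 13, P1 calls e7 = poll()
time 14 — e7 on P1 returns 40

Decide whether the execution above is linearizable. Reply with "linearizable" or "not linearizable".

the violation lands at event 9, e4's response at time 9: events 1..8 linearize, events 1..9 do not
2 orders of the 4 completed FIFO queue ops respect real time; none is legal
completion choices over the 1 pending operation (e5) were checked; none helps
e.g. e1, e2, e3, e4 (pending dropped): illegal at step 4, since e4 poll() → 99 cannot apply there
e.g. e2, e1, e3, e4 (pending dropped): illegal at step 3, since e3 poll() → 99 cannot apply there

not linearizable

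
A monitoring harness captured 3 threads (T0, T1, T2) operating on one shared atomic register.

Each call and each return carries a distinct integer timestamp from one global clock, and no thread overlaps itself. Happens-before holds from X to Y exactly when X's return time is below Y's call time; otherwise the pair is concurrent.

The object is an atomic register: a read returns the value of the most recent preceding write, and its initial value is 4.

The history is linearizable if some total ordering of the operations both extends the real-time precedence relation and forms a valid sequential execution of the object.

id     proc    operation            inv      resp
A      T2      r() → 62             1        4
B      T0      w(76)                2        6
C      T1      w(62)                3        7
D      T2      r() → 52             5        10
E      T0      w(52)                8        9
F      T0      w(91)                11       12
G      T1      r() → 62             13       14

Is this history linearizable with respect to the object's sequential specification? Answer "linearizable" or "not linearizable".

already the first 14 events (up to G's response at time 14) admit no linearization; the first 13 still do
real-time-consistent orders of the 7 completed operations: 18 — all fail the atomic register replay
e.g. A, B, C, D, E, F, G: illegal at step 1, since A r() → 62 cannot apply there
e.g. A, B, C, E, D, F, G: illegal at step 1, since A r() → 62 cannot apply there

not linearizable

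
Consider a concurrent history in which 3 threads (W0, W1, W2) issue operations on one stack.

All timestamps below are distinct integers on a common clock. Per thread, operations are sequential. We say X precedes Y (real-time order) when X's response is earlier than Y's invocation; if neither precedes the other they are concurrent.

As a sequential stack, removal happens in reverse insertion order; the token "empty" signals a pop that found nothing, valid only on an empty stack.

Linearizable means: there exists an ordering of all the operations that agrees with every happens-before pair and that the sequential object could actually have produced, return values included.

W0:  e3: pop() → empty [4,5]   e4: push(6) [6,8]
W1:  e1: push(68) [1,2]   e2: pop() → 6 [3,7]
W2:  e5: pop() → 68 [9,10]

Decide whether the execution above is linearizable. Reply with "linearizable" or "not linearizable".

not linearizable

the violation lands at event 7, e2's response at time 7: events 1..6 linearize, events 1..7 do not
3 completed operations, 2 real-time-consistent orders — every stack replay fails
completion choices over the 1 pending operation (e4) were checked; none helps
take e1, e2, e3 (pending dropped): step 2 already fails, because e2 pop() → 6 cannot occur there
take e1, e3, e2 (pending dropped): step 2 already fails, because e3 pop() → empty cannot occur there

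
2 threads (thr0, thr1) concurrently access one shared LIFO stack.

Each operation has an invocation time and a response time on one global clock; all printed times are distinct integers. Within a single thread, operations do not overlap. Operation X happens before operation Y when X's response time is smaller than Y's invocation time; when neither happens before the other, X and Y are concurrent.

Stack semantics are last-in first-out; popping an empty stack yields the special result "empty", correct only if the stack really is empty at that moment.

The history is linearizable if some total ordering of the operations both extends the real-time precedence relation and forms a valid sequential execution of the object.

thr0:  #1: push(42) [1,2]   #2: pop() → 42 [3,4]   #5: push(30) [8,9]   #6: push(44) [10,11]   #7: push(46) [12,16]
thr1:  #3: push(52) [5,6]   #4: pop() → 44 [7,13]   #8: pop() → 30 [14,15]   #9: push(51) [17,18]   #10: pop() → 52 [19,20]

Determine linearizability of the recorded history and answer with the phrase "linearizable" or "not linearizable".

not linearizable

through event 19 a valid linearization exists; event 20 (#10 responding at time 20) ends that
real-time-consistent orders of the 10 completed operations: 7 — all fail the LIFO stack replay
for example #1, #2, #3, #4, #5, #6, #7, #8, #9, #10 fails at step 4: #4 pop() → 44 is not legal there
for example #1, #2, #3, #4, #5, #6, #8, #7, #9, #10 fails at step 4: #4 pop() → 44 is not legal there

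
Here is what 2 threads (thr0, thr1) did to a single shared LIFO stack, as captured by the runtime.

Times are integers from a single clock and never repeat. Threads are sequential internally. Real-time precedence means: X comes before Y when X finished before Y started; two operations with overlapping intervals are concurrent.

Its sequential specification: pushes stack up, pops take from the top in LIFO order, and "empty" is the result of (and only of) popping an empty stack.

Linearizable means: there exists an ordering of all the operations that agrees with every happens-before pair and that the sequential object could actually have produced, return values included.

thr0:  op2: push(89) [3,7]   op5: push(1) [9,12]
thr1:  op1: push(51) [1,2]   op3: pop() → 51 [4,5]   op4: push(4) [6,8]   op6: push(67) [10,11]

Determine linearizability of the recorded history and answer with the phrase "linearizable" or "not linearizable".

linearizable

witness order: op1, op3, op2, op4, op5, op6
after step 1 (op1 push(51)): stack <51>
after step 2 (op3 pop() → 51): stack <>
after step 3 (op2 push(89)): stack <89>
after step 4 (op4 push(4)): stack <89,4>
after step 5 (op5 push(1)): stack <89,4,1>
after step 6 (op6 push(67)): stack <89,4,1,67>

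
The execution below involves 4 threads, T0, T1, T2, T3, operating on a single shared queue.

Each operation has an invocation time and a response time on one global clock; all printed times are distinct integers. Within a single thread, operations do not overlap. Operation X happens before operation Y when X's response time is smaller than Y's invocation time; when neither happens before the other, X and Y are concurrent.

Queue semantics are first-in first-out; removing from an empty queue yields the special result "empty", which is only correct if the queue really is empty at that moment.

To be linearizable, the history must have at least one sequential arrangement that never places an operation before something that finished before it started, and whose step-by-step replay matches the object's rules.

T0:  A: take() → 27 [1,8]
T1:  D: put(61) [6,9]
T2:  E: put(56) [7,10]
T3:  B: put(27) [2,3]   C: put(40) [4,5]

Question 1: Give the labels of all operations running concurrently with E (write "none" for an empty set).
Answer: A, D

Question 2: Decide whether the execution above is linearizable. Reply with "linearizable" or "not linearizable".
witness order: B, A, C, D, E
after step 1 (B put(27)): queue <27>
after step 2 (A take() → 27): queue <>
after step 3 (C put(40)): queue <40>
after step 4 (D put(61)): queue <40,61>
after step 5 (E put(56)): queue <40,61,56>

linearizable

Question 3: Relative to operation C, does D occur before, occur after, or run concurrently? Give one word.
Answer: after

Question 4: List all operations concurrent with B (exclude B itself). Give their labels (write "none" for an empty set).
Answer: A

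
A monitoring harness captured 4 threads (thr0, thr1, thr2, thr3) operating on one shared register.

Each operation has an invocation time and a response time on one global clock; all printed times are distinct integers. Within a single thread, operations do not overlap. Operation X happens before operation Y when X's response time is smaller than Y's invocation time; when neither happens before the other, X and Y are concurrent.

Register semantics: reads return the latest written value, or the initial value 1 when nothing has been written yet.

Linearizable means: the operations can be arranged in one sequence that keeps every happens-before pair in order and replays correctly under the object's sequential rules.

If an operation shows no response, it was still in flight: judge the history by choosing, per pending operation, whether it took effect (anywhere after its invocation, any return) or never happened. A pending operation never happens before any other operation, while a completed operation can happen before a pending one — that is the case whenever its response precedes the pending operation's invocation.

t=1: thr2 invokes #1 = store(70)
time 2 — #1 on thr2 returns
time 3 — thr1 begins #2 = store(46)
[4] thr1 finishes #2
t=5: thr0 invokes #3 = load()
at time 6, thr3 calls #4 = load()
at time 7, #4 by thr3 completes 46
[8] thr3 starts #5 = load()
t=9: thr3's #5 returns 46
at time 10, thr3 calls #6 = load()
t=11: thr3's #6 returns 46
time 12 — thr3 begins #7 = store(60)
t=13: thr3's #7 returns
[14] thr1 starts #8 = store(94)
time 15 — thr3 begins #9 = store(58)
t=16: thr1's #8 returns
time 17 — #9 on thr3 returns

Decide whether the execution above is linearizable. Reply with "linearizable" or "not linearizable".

witness order: #1, #2, #3, #4, #5, #6, #7, #8, #9
step 1: #1 store(70) — value 70
step 2: #2 store(46) — value 46
step 3: #3 load() (pending, included) — value 46
step 4: #4 load() → 46 — value 46
step 5: #5 load() → 46 — value 46
step 6: #6 load() → 46 — value 46
step 7: #7 store(60) — value 60
step 8: #8 store(94) — value 94
step 9: #9 store(58) — value 58

linearizable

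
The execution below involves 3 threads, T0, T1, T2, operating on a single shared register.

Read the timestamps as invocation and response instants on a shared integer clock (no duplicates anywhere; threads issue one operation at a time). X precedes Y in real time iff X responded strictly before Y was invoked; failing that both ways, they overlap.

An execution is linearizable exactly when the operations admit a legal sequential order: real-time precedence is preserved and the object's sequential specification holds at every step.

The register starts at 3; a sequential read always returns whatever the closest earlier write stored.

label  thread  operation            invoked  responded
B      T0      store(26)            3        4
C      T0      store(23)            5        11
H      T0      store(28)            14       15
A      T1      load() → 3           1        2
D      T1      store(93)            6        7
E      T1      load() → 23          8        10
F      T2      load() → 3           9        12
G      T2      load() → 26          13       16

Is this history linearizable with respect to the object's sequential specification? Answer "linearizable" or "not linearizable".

not linearizable

prefix check: 1..11 passes, 1..12 fails once F's time-12 response joins
6 completed operations, 8 real-time-consistent orders — every register replay fails
for example A, B, C, D, E, F fails at step 5: E load() → 23 is not legal there
for example A, B, C, D, F, E fails at step 5: F load() → 3 is not legal there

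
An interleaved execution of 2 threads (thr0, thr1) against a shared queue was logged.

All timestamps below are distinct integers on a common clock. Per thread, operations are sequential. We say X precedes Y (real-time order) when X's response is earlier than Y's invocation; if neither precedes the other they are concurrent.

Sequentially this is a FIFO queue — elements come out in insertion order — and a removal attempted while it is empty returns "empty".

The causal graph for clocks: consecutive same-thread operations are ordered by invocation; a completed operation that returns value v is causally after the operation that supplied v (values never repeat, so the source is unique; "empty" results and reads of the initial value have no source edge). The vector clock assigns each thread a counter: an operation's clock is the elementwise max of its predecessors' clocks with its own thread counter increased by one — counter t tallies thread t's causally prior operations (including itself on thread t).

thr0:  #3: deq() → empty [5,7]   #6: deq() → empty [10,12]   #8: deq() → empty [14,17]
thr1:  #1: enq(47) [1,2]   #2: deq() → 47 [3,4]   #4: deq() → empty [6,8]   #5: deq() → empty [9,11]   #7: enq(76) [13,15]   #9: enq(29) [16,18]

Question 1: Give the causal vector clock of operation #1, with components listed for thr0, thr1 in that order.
(0, 1)

root op #1, invoked 1: fresh clock plus thr1's own tick → (0, 1)
root op #3, invoked 5: fresh clock plus thr0's own tick → (1, 0)
#2, invoked 3, takes VC(#1)=(0, 1) under max, adds 1 for thr1 → (0, 2)
#6, invoked 10, takes VC(#3)=(1, 0) under max, adds 1 for thr0 → (2, 0)
#4, invoked 6, takes VC(#2)=(0, 2) under max, adds 1 for thr1 → (0, 3)
#8, invoked 14, takes VC(#6)=(2, 0) under max, adds 1 for thr0 → (3, 0)
#5, invoked 9, takes VC(#4)=(0, 3) under max, adds 1 for thr1 → (0, 4)
#7, invoked 13, takes VC(#5)=(0, 4) under max, adds 1 for thr1 → (0, 5)
#9, invoked 16, takes VC(#7)=(0, 5) under max, adds 1 for thr1 → (0, 6)
target: VC(#1) = (0, 1)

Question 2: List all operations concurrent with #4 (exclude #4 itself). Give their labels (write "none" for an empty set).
#3

#4 spans [6,8]; an op avoiding the whole window 6..8 is ordered, any other is concurrent
#1 [1,2]: before
#2 [3,4]: before
#3 [5,7]: concurrent
#5 [9,11]: after
#6 [10,12]: after
#7 [13,15]: after
#8 [14,17]: after
#9 [16,18]: after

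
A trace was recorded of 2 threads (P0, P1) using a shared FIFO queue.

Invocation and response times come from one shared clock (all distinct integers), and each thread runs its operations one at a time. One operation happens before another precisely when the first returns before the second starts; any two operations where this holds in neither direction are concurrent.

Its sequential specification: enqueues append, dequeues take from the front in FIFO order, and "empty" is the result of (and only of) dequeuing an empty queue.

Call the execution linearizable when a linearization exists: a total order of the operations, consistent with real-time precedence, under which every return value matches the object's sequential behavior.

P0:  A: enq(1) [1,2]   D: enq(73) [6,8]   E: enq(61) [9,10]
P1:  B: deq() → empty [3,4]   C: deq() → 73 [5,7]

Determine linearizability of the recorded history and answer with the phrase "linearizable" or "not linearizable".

not linearizable

through event 3 a valid linearization exists; event 4 (B responding at time 4) ends that
exactly one order of the 2 completed ops respects real time; the FIFO queue replay fails
take A, B: step 2 already fails, because B deq() → empty cannot occur there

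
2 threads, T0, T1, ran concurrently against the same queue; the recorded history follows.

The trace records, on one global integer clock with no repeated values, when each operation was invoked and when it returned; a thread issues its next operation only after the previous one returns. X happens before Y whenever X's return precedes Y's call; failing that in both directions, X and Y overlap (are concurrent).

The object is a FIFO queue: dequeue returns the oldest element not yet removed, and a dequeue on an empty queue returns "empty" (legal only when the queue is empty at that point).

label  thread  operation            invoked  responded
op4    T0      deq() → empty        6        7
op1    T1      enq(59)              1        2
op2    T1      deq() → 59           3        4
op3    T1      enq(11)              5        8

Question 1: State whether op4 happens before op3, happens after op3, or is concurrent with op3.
concurrent

op4 spans [6,7], op3 spans [5,8]
the intervals overlap in both directions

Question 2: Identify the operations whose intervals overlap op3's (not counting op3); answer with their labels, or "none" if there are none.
op4

op3 runs from 5 to 8; window-overlapping ops are concurrent
op1 [1,2]: before
op2 [3,4]: before
op4 [6,7]: concurrent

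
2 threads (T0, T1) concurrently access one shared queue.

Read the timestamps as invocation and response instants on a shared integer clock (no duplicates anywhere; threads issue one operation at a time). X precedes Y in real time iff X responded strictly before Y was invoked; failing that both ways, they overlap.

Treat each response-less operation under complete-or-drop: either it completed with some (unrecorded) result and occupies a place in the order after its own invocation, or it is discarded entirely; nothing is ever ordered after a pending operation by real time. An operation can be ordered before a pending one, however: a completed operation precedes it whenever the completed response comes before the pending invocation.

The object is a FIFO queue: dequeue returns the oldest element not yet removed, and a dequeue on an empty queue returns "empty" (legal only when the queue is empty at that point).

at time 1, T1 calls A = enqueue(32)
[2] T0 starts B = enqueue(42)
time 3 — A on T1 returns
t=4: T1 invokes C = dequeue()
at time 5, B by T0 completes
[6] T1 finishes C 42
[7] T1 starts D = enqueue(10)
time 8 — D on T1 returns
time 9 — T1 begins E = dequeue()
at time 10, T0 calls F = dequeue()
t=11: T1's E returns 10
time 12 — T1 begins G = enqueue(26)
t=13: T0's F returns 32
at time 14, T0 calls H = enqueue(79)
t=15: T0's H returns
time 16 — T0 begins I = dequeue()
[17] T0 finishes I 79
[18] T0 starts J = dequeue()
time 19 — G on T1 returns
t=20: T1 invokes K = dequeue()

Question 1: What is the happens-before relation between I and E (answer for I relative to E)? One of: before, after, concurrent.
after

I spans [16,17], E spans [9,11]
resp(E)=11 < inv(I)=16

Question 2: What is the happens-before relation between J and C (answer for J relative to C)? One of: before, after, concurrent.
after

J spans [18,…), C spans [4,6]
resp(C)=6 < inv(J)=18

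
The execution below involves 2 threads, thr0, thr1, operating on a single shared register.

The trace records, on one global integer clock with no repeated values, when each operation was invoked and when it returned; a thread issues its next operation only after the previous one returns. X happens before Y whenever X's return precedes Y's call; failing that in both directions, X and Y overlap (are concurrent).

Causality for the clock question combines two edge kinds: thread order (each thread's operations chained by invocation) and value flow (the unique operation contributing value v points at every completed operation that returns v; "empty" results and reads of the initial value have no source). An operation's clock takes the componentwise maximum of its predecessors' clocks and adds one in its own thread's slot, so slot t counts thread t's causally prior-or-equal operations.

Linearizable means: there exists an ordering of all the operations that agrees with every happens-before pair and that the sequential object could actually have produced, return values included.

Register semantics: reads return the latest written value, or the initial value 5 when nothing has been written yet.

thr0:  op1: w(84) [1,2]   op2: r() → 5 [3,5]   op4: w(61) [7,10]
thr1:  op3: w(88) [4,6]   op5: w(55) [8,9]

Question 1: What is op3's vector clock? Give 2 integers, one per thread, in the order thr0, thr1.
Answer: (0, 1)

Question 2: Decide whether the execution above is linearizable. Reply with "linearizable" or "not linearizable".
through event 4 a valid linearization exists; event 5 (op2 responding at time 5) ends that
the completed operations (2 total) allow one real-time order; the register replay rejects it
include/drop combinations of the 1 pending operation (op3) were all tried; none helps
sample order op1, op2 (pending dropped) stalls at step 2 — op2 r() → 5 has no legal effect

not linearizable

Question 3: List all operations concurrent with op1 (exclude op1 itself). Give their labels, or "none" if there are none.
Answer: none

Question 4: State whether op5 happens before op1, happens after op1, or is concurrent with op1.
Answer: after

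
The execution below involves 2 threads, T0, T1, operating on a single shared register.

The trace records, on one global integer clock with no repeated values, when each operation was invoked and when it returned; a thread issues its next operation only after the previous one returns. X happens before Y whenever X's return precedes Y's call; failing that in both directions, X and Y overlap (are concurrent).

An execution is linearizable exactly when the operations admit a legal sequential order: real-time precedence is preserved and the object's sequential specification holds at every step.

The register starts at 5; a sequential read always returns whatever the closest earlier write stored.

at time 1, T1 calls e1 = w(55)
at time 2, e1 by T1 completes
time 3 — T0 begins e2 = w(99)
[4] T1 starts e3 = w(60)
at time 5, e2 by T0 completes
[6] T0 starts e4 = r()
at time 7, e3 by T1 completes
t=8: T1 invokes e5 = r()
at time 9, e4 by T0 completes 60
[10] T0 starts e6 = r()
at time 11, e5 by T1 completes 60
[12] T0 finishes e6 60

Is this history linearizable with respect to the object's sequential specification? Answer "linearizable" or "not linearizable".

linearizable

one valid linearization: e1, e2, e3, e4, e5, e6
step 1: e1 w(55) — value 55
step 2: e2 w(99) — value 99
step 3: e3 w(60) — value 60
step 4: e4 r() → 60 — value 60
step 5: e5 r() → 60 — value 60
step 6: e6 r() → 60 — value 60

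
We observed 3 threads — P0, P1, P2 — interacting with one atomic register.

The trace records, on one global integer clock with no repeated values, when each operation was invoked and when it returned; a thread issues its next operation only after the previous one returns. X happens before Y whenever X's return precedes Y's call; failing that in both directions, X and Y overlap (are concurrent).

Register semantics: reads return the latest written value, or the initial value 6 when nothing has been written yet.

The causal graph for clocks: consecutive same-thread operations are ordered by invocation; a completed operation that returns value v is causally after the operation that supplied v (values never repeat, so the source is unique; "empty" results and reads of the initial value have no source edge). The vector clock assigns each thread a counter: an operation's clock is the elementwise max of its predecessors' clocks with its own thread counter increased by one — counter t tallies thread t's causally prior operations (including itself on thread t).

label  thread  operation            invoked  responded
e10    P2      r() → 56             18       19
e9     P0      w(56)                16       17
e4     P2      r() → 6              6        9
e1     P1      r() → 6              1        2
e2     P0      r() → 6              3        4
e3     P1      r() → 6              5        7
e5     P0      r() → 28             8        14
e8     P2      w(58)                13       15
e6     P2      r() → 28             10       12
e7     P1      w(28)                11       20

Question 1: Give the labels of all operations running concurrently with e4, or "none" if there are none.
e4 runs from 6 to 9; window-overlapping ops are concurrent
e1 [1,2]: before
e2 [3,4]: before
e3 [5,7]: concurrent
e5 [8,14]: concurrent
e6 [10,12]: after
e7 [11,20]: after
e8 [13,15]: after
e9 [16,17]: after
e10 [18,19]: after

e3, e5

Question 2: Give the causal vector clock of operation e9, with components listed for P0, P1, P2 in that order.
invoked at 6, e4 has no predecessors; its own P2 bump gives (0, 0, 1)
invoked at 1, e1 has no predecessors; its own P1 bump gives (0, 1, 0)
invoked at 3, e2 has no predecessors; its own P0 bump gives (1, 0, 0)
invoked at 5, e3 merges VC(e1)=(0, 1, 0) and bumps P1's slot → (0, 2, 0)
invoked at 11, e7 merges VC(e3)=(0, 2, 0) and bumps P1's slot → (0, 3, 0)
invoked at 10, e6 merges VC(e4)=(0, 0, 1), VC(e7)=(0, 3, 0) and bumps P2's slot → (0, 3, 2)
invoked at 8, e5 merges VC(e2)=(1, 0, 0), VC(e7)=(0, 3, 0) and bumps P0's slot → (2, 3, 0)
invoked at 13, e8 merges VC(e6)=(0, 3, 2) and bumps P2's slot → (0, 3, 3)
invoked at 16, e9 merges VC(e5)=(2, 3, 0) and bumps P0's slot → (3, 3, 0)
invoked at 18, e10 merges VC(e8)=(0, 3, 3), VC(e9)=(3, 3, 0) and bumps P2's slot → (3, 3, 4)
target: VC(e9) = (3, 3, 0)

(3, 3, 0)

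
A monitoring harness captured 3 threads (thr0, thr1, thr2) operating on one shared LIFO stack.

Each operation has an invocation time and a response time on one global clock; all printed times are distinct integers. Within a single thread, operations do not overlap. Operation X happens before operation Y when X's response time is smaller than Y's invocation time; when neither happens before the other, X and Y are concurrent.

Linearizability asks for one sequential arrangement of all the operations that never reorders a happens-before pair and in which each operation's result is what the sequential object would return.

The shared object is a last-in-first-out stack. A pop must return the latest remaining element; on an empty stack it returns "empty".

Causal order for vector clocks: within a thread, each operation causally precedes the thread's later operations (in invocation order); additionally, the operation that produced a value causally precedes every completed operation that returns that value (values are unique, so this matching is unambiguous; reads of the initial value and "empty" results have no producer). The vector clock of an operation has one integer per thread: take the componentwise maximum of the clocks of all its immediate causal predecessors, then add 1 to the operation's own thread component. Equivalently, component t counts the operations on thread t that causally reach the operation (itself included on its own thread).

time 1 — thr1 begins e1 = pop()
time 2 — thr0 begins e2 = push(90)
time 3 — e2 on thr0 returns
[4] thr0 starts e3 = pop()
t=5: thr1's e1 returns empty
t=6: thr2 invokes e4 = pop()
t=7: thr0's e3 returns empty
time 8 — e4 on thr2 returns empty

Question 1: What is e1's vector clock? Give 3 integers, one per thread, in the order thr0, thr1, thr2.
(0, 1, 0)

root op e4, invoked 6: fresh clock plus thr2's own tick → (0, 0, 1)
root op e1, invoked 1: fresh clock plus thr1's own tick → (0, 1, 0)
root op e2, invoked 2: fresh clock plus thr0's own tick → (1, 0, 0)
e3 (invocation 4): componentwise max over VC(e2)=(1, 0, 0), +1 at thr0, giving (2, 0, 0)
target: VC(e1) = (0, 1, 0)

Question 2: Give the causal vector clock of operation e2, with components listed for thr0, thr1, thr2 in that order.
(1, 0, 0)

VC(e4, invoked at 6): no causal predecessors; +1 on thr2 → (0, 0, 1)
VC(e1, invoked at 1): no causal predecessors; +1 on thr1 → (0, 1, 0)
VC(e2, invoked at 2): no causal predecessors; +1 on thr0 → (1, 0, 0)
invoked at 4, e3 merges VC(e2)=(1, 0, 0) and bumps thr0's slot → (2, 0, 0)
target: VC(e2) = (1, 0, 0)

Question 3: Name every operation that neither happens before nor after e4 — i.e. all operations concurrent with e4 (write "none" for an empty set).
e3

e4 runs from 6 to 8; window-overlapping ops are concurrent
e1 [1,5]: before
e2 [2,3]: before
e3 [4,7]: concurrent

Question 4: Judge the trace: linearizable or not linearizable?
not linearizable

already the first 8 events (up to e4's response at time 8) admit no linearization; the first 7 still do
no legal order exists: 5 real-time-consistent candidates over 4 completed LIFO stack operations, all rejected
one such order, e1, e2, e3, e4, breaks at step 3 where e3 pop() → empty is illegal
one such order, e1, e2, e4, e3, breaks at step 3 where e4 pop() → empty is illegal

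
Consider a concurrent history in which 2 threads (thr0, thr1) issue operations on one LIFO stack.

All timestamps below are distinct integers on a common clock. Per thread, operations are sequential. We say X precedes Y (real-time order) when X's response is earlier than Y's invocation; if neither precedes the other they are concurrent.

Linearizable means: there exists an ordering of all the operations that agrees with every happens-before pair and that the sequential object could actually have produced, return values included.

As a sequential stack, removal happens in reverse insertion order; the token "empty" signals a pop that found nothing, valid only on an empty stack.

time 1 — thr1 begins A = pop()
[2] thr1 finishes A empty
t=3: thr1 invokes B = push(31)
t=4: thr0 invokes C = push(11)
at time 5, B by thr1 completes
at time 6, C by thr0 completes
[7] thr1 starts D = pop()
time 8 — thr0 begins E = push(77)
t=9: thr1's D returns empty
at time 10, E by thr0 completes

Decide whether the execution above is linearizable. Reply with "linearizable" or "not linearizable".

not linearizable

prefix check: 1..8 passes, 1..9 fails once D's time-9 response joins
checked exhaustively: 2 real-time-consistent orders of 4 completed operations, zero legal LIFO stack replays
no completion choice of the 1 pending operation (E) rescues it — every subset was tried
for example A, B, C, D (pending dropped) fails at step 4: D pop() → empty is not legal there
for example A, C, B, D (pending dropped) fails at step 4: D pop() → empty is not legal there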